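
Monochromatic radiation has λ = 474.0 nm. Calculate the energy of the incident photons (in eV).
2.6157 eV

Using E = hf = hc/λ:

E = hc/λ = (6.626×10⁻³⁴ J·s)(3×10⁸ m/s) / (474.0×10⁻⁹ m)
E = 2.6157 eV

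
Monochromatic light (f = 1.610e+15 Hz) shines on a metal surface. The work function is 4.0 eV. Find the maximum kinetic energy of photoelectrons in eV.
2.6584 eV

Using Einstein's photoelectric equation: KE_max = hf - φ

First, calculate the photon energy:
E_photon = hf = (6.626×10⁻³⁴ J·s)(1.610e+15 Hz)
E_photon = 6.6584 eV

Then, the maximum kinetic energy:
KE_max = E_photon - φ = 6.6584 eV - 4.0 eV = 2.6584 eV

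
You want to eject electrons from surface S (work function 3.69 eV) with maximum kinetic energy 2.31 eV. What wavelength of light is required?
206.64 nm

From Einstein's equation: KE_max = hc/λ - φ

Rearranging for λ:
hc/λ = KE_max + φ
λ = hc/(KE_max + φ)

Required photon energy:
E_photon = KE_max + φ = 2.31 + 3.69 = 6.00 eV

Required wavelength:
λ = hc/E_photon = (6.626×10⁻³⁴)(3×10⁸) / (6.00 × 1.602×10⁻¹⁹)
λ = 206.64 nm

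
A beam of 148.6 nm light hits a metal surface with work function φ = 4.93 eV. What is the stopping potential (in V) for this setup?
3.4135 V

The stopping potential V_s satisfies: eV_s = KE_max

First, find KE_max using Einstein's equation:
E_photon = hc/λ = 8.3435 eV
KE_max = E_photon - φ = 8.3435 - 4.93 = 3.4135 eV

Since eV_s = KE_max:
V_s = KE_max/e = 3.4135 V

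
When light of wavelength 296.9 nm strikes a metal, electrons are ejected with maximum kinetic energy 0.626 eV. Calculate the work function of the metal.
3.55 eV

From Einstein's photoelectric equation: KE_max = hf - φ = hc/λ - φ

Rearranging for φ:
φ = hc/λ - KE_max

Calculate photon energy:
E_photon = hc/λ = 4.1760 eV

Therefore:
φ = 4.1760 - 0.626 = 3.55 eV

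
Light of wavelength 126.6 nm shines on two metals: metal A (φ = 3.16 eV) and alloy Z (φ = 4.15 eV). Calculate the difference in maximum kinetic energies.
0.9900 eV

Using KE_max = hc/λ - φ for each metal:

Photon energy: E = hc/λ = 9.7934 eV

For metal A (φ₁ = 3.16 eV):
KE₁ = E - φ₁ = 9.7934 - 3.16 = 6.6334 eV

For alloy Z (φ₂ = 4.15 eV):
KE₂ = E - φ₂ = 9.7934 - 4.15 = 5.6434 eV

Difference:
ΔKE = KE₁ - KE₂ = 6.6334 - 5.6434 = 0.9900 eV

Note: The difference equals the difference in work functions: 4.15 - 3.16 = 0.99 eV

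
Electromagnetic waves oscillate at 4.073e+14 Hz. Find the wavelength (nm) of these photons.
736.05 nm

Using the wave equation: c = fλ

Solving for wavelength:
λ = c/f = (3×10⁸ m/s) / (4.073e+14 Hz)
λ = 736.05 nm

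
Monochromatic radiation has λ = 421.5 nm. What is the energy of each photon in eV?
2.9415 eV

Using E = hf = hc/λ:

E = hc/λ = (6.626×10⁻³⁴ J·s)(3×10⁸ m/s) / (421.5×10⁻⁹ m)
E = 2.9415 eV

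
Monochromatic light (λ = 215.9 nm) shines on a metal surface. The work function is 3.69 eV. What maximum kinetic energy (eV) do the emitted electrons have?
2.0527 eV

Using Einstein's photoelectric equation: KE_max = hf - φ = hc/λ - φ

First, calculate the photon energy:
E_photon = hc/λ = (6.626×10⁻³⁴ J·s)(3×10⁸ m/s) / (215.9×10⁻⁹ m)
E_photon = 5.7427 eV

Then, the maximum kinetic energy:
KE_max = E_photon - φ = 5.7427 eV - 3.69 eV = 2.0527 eV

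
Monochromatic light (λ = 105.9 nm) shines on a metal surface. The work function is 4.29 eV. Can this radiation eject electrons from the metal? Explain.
Yes

For photoemission, the photon energy must exceed the work function.

Photon energy: E = hc/λ = 11.7077 eV
Work function: φ = 4.29 eV

Since E_photon (11.7077 eV) > φ (4.29 eV), photoemission WILL occur.
The threshold wavelength is λ₀ = hc/φ = 289.0 nm.
Since 105.9 nm < 289.0 nm, the light has sufficient energy.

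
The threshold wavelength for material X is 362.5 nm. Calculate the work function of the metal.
3.42 eV

At the threshold wavelength, photon energy equals work function:
φ = hc/λ₀

Calculating:
φ = (6.626×10⁻³⁴ J·s)(3×10⁸ m/s) / (362.5×10⁻⁹ m)
φ = 3.42 eV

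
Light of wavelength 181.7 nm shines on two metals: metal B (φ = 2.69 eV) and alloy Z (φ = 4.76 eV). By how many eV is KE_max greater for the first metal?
2.0700 eV

Using KE_max = hc/λ - φ for each metal:

Photon energy: E = hc/λ = 6.8236 eV

For metal B (φ₁ = 2.69 eV):
KE₁ = E - φ₁ = 6.8236 - 2.69 = 4.1336 eV

For alloy Z (φ₂ = 4.76 eV):
KE₂ = E - φ₂ = 6.8236 - 4.76 = 2.0636 eV

Difference:
ΔKE = KE₁ - KE₂ = 4.1336 - 2.0636 = 2.0700 eV

Note: The difference equals the difference in work functions: 4.76 - 2.69 = 2.07 eV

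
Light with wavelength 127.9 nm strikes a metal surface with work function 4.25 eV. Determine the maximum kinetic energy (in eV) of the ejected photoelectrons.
5.4438 eV

Using Einstein's photoelectric equation: KE_max = hf - φ = hc/λ - φ

First, calculate the photon energy:
E_photon = hc/λ = (6.626×10⁻³⁴ J·s)(3×10⁸ m/s) / (127.9×10⁻⁹ m)
E_photon = 9.6938 eV

Then, the maximum kinetic energy:
KE_max = E_photon - φ = 9.6938 eV - 4.25 eV = 5.4438 eV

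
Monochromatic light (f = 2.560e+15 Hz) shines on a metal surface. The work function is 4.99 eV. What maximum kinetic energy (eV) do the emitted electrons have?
5.5973 eV

Using Einstein's photoelectric equation: KE_max = hf - φ

First, calculate the photon energy:
E_photon = hf = (6.626×10⁻³⁴ J·s)(2.560e+15 Hz)
E_photon = 10.5873 eV

Then, the maximum kinetic energy:
KE_max = E_photon - φ = 10.5873 eV - 4.99 eV = 5.5973 eV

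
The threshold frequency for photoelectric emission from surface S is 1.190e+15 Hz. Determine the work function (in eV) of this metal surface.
4.92 eV

At the threshold frequency, photon energy equals work function:
φ = hf₀

Calculating:
φ = (6.626×10⁻³⁴ J·s)(1.190e+15 Hz)
φ = 4.92 eV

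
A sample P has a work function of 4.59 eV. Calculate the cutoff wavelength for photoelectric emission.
270.12 nm

The threshold wavelength is when the photon energy equals the work function:
hc/λ₀ = φ

Solving for λ₀:
λ₀ = hc/φ = (6.626×10⁻³⁴ J·s)(3×10⁸ m/s) / (4.59 eV × 1.602×10⁻¹⁹ J/eV)
λ₀ = 270.12 nm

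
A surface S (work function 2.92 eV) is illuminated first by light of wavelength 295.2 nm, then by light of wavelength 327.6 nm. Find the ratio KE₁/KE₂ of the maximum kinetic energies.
1.4804

Using Einstein's equation: KE_max = hc/λ - φ

For λ₁ = 295.2 nm:
E₁ = hc/λ₁ = 4.2000 eV
KE₁ = E₁ - φ = 4.2000 - 2.92 = 1.2800 eV

For λ₂ = 327.6 nm:
E₂ = hc/λ₂ = 3.7846 eV
KE₂ = E₂ - φ = 3.7846 - 2.92 = 0.8646 eV

Ratio: KE₁/KE₂ = 1.2800/0.8646 = 1.4804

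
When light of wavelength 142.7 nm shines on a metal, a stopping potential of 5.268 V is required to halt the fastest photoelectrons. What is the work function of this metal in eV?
3.42 eV

The stopping potential gives the maximum kinetic energy: KE_max = eV_s = 5.268 eV

From Einstein's photoelectric equation: KE_max = hc/λ - φ
Rearranging: φ = hc/λ - KE_max

Calculate photon energy:
E_photon = hc/λ = (6.626×10⁻³⁴ J·s)(3×10⁸ m/s) / (142.7×10⁻⁹ m) = 8.6885 eV

Therefore:
φ = 8.6885 - 5.268 = 3.42 eV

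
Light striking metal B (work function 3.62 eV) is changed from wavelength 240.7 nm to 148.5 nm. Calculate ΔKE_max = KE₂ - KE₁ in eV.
3.1981 eV

Using Einstein's equation: KE_max = hc/λ - φ

For λ₁ = 240.7 nm:
KE₁ = hc/λ₁ - φ = 5.1510 - 3.62 = 1.5310 eV

For λ₂ = 148.5 nm:
KE₂ = hc/λ₂ - φ = 8.3491 - 3.62 = 4.7291 eV

Change in KE:
ΔKE = KE₂ - KE₁ = 4.7291 - 1.5310 = 3.1981 eV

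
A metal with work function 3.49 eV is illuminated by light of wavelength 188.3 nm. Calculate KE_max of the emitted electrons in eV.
3.0944 eV

Using Einstein's photoelectric equation: KE_max = hf - φ = hc/λ - φ

First, calculate the photon energy:
E_photon = hc/λ = (6.626×10⁻³⁴ J·s)(3×10⁸ m/s) / (188.3×10⁻⁹ m)
E_photon = 6.5844 eV

Then, the maximum kinetic energy:
KE_max = E_photon - φ = 6.5844 eV - 3.49 eV = 3.0944 eV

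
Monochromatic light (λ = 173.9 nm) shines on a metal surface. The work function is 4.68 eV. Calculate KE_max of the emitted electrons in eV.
2.4496 eV

Using Einstein's photoelectric equation: KE_max = hf - φ = hc/λ - φ

First, calculate the photon energy:
E_photon = hc/λ = (6.626×10⁻³⁴ J·s)(3×10⁸ m/s) / (173.9×10⁻⁹ m)
E_photon = 7.1296 eV

Then, the maximum kinetic energy:
KE_max = E_photon - φ = 7.1296 eV - 4.68 eV = 2.4496 eV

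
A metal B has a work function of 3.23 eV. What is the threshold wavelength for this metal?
383.85 nm

The threshold wavelength is when the photon energy equals the work function:
hc/λ₀ = φ

Solving for λ₀:
λ₀ = hc/φ = (6.626×10⁻³⁴ J·s)(3×10⁸ m/s) / (3.23 eV × 1.602×10⁻¹⁹ J/eV)
λ₀ = 383.85 nm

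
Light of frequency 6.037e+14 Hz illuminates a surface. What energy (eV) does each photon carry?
2.4967 eV

Using E = hf:

E = hf = (6.626×10⁻³⁴ J·s)(6.037e+14 Hz)
E = 2.4967 eV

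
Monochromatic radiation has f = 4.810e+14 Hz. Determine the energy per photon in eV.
1.9893 eV

Using E = hf:

E = hf = (6.626×10⁻³⁴ J·s)(4.810e+14 Hz)
E = 1.9893 eV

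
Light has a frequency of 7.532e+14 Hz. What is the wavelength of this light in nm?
398.03 nm

Using the wave equation: c = fλ

Solving for wavelength:
λ = c/f = (3×10⁸ m/s) / (7.532e+14 Hz)
λ = 398.03 nm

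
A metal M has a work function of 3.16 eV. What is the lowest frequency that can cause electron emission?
7.6408e+14 Hz

The threshold frequency is when the photon energy equals the work function:
hf₀ = φ

Solving for f₀:
f₀ = φ/h = (3.16 eV × 1.602×10⁻¹⁹ J/eV) / (6.626×10⁻³⁴ J·s)
f₀ = 7.6408e+14 Hz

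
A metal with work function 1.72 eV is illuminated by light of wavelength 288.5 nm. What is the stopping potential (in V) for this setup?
2.5775 V

The stopping potential V_s satisfies: eV_s = KE_max

First, find KE_max using Einstein's equation:
E_photon = hc/λ = 4.2975 eV
KE_max = E_photon - φ = 4.2975 - 1.72 = 2.5775 eV

Since eV_s = KE_max:
V_s = KE_max/e = 2.5775 V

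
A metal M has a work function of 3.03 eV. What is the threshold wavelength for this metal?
409.19 nm

The threshold wavelength is when the photon energy equals the work function:
hc/λ₀ = φ

Solving for λ₀:
λ₀ = hc/φ = (6.626×10⁻³⁴ J·s)(3×10⁸ m/s) / (3.03 eV × 1.602×10⁻¹⁹ J/eV)
λ₀ = 409.19 nm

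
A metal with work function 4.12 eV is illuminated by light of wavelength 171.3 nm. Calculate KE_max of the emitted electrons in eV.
3.1178 eV

Using Einstein's photoelectric equation: KE_max = hf - φ = hc/λ - φ

First, calculate the photon energy:
E_photon = hc/λ = (6.626×10⁻³⁴ J·s)(3×10⁸ m/s) / (171.3×10⁻⁹ m)
E_photon = 7.2378 eV

Then, the maximum kinetic energy:
KE_max = E_photon - φ = 7.2378 eV - 4.12 eV = 3.1178 eV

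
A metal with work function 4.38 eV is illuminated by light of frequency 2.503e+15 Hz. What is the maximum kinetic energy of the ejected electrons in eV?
5.9716 eV

Using Einstein's photoelectric equation: KE_max = hf - φ

First, calculate the photon energy:
E_photon = hf = (6.626×10⁻³⁴ J·s)(2.503e+15 Hz)
E_photon = 10.3516 eV

Then, the maximum kinetic energy:
KE_max = E_photon - φ = 10.3516 eV - 4.38 eV = 5.9716 eV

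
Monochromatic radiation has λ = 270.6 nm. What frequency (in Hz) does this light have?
1.1079e+15 Hz

Using the wave equation: c = fλ

Solving for frequency:
f = c/λ = (3×10⁸ m/s) / (270.6×10⁻⁹ m)
f = 1.1079e+15 Hz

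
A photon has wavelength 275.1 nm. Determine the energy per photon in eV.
4.5069 eV

Using E = hf = hc/λ:

E = hc/λ = (6.626×10⁻³⁴ J·s)(3×10⁸ m/s) / (275.1×10⁻⁹ m)
E = 4.5069 eV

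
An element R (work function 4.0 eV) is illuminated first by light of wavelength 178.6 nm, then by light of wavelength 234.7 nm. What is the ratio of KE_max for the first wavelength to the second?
2.2937

Using Einstein's equation: KE_max = hc/λ - φ

For λ₁ = 178.6 nm:
E₁ = hc/λ₁ = 6.9420 eV
KE₁ = E₁ - φ = 6.9420 - 4.0 = 2.9420 eV

For λ₂ = 234.7 nm:
E₂ = hc/λ₂ = 5.2827 eV
KE₂ = E₂ - φ = 5.2827 - 4.0 = 1.2827 eV

Ratio: KE₁/KE₂ = 2.9420/1.2827 = 2.2937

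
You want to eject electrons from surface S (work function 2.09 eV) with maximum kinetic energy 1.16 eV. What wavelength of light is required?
381.49 nm

From Einstein's equation: KE_max = hc/λ - φ

Rearranging for λ:
hc/λ = KE_max + φ
λ = hc/(KE_max + φ)

Required photon energy:
E_photon = KE_max + φ = 1.16 + 2.09 = 3.25 eV

Required wavelength:
λ = hc/E_photon = (6.626×10⁻³⁴)(3×10⁸) / (3.25 × 1.602×10⁻¹⁹)
λ = 381.49 nm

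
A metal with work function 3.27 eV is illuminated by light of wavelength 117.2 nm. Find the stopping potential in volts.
7.3089 V

The stopping potential V_s satisfies: eV_s = KE_max

First, find KE_max using Einstein's equation:
E_photon = hc/λ = 10.5789 eV
KE_max = E_photon - φ = 10.5789 - 3.27 = 7.3089 eV

Since eV_s = KE_max:
V_s = KE_max/e = 7.3089 V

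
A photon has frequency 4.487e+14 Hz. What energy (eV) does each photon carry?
1.8557 eV

Using E = hf:

E = hf = (6.626×10⁻³⁴ J·s)(4.487e+14 Hz)
E = 1.8557 eV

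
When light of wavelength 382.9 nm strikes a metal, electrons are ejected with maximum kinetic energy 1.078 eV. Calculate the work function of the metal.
2.16 eV

From Einstein's photoelectric equation: KE_max = hf - φ = hc/λ - φ

Rearranging for φ:
φ = hc/λ - KE_max

Calculate photon energy:
E_photon = hc/λ = 3.2380 eV

Therefore:
φ = 3.2380 - 1.078 = 2.16 eV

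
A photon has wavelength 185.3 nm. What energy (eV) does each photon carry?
6.6910 eV

Using E = hf = hc/λ:

E = hc/λ = (6.626×10⁻³⁴ J·s)(3×10⁸ m/s) / (185.3×10⁻⁹ m)
E = 6.6910 eV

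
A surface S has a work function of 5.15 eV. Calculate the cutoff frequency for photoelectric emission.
1.2453e+15 Hz

The threshold frequency is when the photon energy equals the work function:
hf₀ = φ

Solving for f₀:
f₀ = φ/h = (5.15 eV × 1.602×10⁻¹⁹ J/eV) / (6.626×10⁻³⁴ J·s)
f₀ = 1.2453e+15 Hz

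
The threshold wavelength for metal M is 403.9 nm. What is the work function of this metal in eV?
3.07 eV

At the threshold wavelength, photon energy equals work function:
φ = hc/λ₀

Calculating:
φ = (6.626×10⁻³⁴ J·s)(3×10⁸ m/s) / (403.9×10⁻⁹ m)
φ = 3.07 eV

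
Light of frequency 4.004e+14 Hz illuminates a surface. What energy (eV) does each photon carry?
1.6559 eV

Using E = hf:

E = hf = (6.626×10⁻³⁴ J·s)(4.004e+14 Hz)
E = 1.6559 eV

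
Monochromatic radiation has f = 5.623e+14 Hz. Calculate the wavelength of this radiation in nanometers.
533.15 nm

Using the wave equation: c = fλ

Solving for wavelength:
λ = c/f = (3×10⁸ m/s) / (5.623e+14 Hz)
λ = 533.15 nm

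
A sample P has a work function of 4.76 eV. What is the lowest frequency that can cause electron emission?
1.1510e+15 Hz

The threshold frequency is when the photon energy equals the work function:
hf₀ = φ

Solving for f₀:
f₀ = φ/h = (4.76 eV × 1.602×10⁻¹⁹ J/eV) / (6.626×10⁻³⁴ J·s)
f₀ = 1.1510e+15 Hz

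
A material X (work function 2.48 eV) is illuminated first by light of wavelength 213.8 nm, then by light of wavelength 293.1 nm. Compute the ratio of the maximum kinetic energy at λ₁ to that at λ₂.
1.8965

Using Einstein's equation: KE_max = hc/λ - φ

For λ₁ = 213.8 nm:
E₁ = hc/λ₁ = 5.7991 eV
KE₁ = E₁ - φ = 5.7991 - 2.48 = 3.3191 eV

For λ₂ = 293.1 nm:
E₂ = hc/λ₂ = 4.2301 eV
KE₂ = E₂ - φ = 4.2301 - 2.48 = 1.7501 eV

Ratio: KE₁/KE₂ = 3.3191/1.7501 = 1.8965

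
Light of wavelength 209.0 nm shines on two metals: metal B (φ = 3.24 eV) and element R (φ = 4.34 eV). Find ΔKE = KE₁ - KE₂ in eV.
1.1000 eV

Using KE_max = hc/λ - φ for each metal:

Photon energy: E = hc/λ = 5.9323 eV

For metal B (φ₁ = 3.24 eV):
KE₁ = E - φ₁ = 5.9323 - 3.24 = 2.6923 eV

For element R (φ₂ = 4.34 eV):
KE₂ = E - φ₂ = 5.9323 - 4.34 = 1.5923 eV

Difference:
ΔKE = KE₁ - KE₂ = 2.6923 - 1.5923 = 1.1000 eV

Note: The difference equals the difference in work functions: 4.34 - 3.24 = 1.10 eV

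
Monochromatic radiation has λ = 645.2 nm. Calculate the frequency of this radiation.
4.6465e+14 Hz

Using the wave equation: c = fλ

Solving for frequency:
f = c/λ = (3×10⁸ m/s) / (645.2×10⁻⁹ m)
f = 4.6465e+14 Hz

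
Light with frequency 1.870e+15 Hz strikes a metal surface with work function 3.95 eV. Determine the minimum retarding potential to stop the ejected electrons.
3.7837 V

The stopping potential V_s satisfies: eV_s = KE_max

First, find KE_max using Einstein's equation:
E_photon = hf = (6.626×10⁻³⁴ J·s)(1.870e+15 Hz) = 7.7337 eV
KE_max = E_photon - φ = 7.7337 - 3.95 = 3.7837 eV

Since eV_s = KE_max:
V_s = KE_max/e = 3.7837 V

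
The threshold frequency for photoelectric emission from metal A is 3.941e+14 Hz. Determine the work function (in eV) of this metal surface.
1.63 eV

At the threshold frequency, photon energy equals work function:
φ = hf₀

Calculating:
φ = (6.626×10⁻³⁴ J·s)(3.941e+14 Hz)
φ = 1.63 eV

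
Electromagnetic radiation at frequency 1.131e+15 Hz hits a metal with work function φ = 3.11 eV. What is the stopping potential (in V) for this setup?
1.5674 V

The stopping potential V_s satisfies: eV_s = KE_max

First, find KE_max using Einstein's equation:
E_photon = hf = (6.626×10⁻³⁴ J·s)(1.131e+15 Hz) = 4.6774 eV
KE_max = E_photon - φ = 4.6774 - 3.11 = 1.5674 eV

Since eV_s = KE_max:
V_s = KE_max/e = 1.5674 V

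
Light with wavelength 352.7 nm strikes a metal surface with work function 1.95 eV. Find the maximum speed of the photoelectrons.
7.4203e+05 m/s

First, find the maximum kinetic energy:
E_photon = hc/λ = 3.5153 eV
KE_max = E_photon - φ = 3.5153 - 1.95 = 1.5653 eV

Convert to Joules: KE_max = 1.5653 × 1.602×10⁻¹⁹ J = 2.5079e-19 J

Then use KE = ½mv² to find velocity:
v = √(2·KE/m) = √(2 × 2.5079e-19 J / 9.109e-31 kg)
v = 7.4203e+05 m/s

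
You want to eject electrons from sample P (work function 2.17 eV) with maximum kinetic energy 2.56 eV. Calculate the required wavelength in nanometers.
262.12 nm

From Einstein's equation: KE_max = hc/λ - φ

Rearranging for λ:
hc/λ = KE_max + φ
λ = hc/(KE_max + φ)

Required photon energy:
E_photon = KE_max + φ = 2.56 + 2.17 = 4.73 eV

Required wavelength:
λ = hc/E_photon = (6.626×10⁻³⁴)(3×10⁸) / (4.73 × 1.602×10⁻¹⁹)
λ = 262.12 nm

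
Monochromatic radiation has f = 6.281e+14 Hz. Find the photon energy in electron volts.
2.5976 eV

Using E = hf:

E = hf = (6.626×10⁻³⁴ J·s)(6.281e+14 Hz)
E = 2.5976 eV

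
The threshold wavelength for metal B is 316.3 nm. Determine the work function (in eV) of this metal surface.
3.92 eV

At the threshold wavelength, photon energy equals work function:
φ = hc/λ₀

Calculating:
φ = (6.626×10⁻³⁴ J·s)(3×10⁸ m/s) / (316.3×10⁻⁹ m)
φ = 3.92 eV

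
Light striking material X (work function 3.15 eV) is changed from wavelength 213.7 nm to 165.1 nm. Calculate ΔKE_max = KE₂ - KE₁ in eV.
1.7079 eV

Using Einstein's equation: KE_max = hc/λ - φ

For λ₁ = 213.7 nm:
KE₁ = hc/λ₁ - φ = 5.8018 - 3.15 = 2.6518 eV

For λ₂ = 165.1 nm:
KE₂ = hc/λ₂ - φ = 7.5096 - 3.15 = 4.3596 eV

Change in KE:
ΔKE = KE₂ - KE₁ = 4.3596 - 2.6518 = 1.7079 eV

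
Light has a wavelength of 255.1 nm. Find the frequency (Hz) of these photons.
1.1752e+15 Hz

Using the wave equation: c = fλ

Solving for frequency:
f = c/λ = (3×10⁸ m/s) / (255.1×10⁻⁹ m)
f = 1.1752e+15 Hz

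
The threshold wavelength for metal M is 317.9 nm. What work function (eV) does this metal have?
3.90 eV

At the threshold wavelength, photon energy equals work function:
φ = hc/λ₀

Calculating:
φ = (6.626×10⁻³⁴ J·s)(3×10⁸ m/s) / (317.9×10⁻⁹ m)
φ = 3.90 eV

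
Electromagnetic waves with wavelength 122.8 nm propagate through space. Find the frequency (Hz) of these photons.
2.4413e+15 Hz

Using the wave equation: c = fλ

Solving for frequency:
f = c/λ = (3×10⁸ m/s) / (122.8×10⁻⁹ m)
f = 2.4413e+15 Hz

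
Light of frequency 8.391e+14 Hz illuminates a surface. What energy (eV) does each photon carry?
3.4702 eV

Using E = hf:

E = hf = (6.626×10⁻³⁴ J·s)(8.391e+14 Hz)
E = 3.4702 eV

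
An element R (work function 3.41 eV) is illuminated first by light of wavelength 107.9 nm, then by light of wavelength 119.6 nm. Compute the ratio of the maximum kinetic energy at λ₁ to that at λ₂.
1.1616

Using Einstein's equation: KE_max = hc/λ - φ

For λ₁ = 107.9 nm:
E₁ = hc/λ₁ = 11.4907 eV
KE₁ = E₁ - φ = 11.4907 - 3.41 = 8.0807 eV

For λ₂ = 119.6 nm:
E₂ = hc/λ₂ = 10.3666 eV
KE₂ = E₂ - φ = 10.3666 - 3.41 = 6.9566 eV

Ratio: KE₁/KE₂ = 8.0807/6.9566 = 1.1616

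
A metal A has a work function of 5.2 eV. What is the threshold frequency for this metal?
1.2574e+15 Hz

The threshold frequency is when the photon energy equals the work function:
hf₀ = φ

Solving for f₀:
f₀ = φ/h = (5.2 eV × 1.602×10⁻¹⁹ J/eV) / (6.626×10⁻³⁴ J·s)
f₀ = 1.2574e+15 Hz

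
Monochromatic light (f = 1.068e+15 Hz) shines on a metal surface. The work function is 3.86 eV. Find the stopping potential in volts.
0.5569 V

The stopping potential V_s satisfies: eV_s = KE_max

First, find KE_max using Einstein's equation:
E_photon = hf = (6.626×10⁻³⁴ J·s)(1.068e+15 Hz) = 4.4169 eV
KE_max = E_photon - φ = 4.4169 - 3.86 = 0.5569 eV

Since eV_s = KE_max:
V_s = KE_max/e = 0.5569 V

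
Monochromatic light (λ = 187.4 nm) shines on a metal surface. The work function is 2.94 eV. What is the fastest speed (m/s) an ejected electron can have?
1.1371e+06 m/s

First, find the maximum kinetic energy:
E_photon = hc/λ = 6.6160 eV
KE_max = E_photon - φ = 6.6160 - 2.94 = 3.6760 eV

Convert to Joules: KE_max = 3.6760 × 1.602×10⁻¹⁹ J = 5.8896e-19 J

Then use KE = ½mv² to find velocity:
v = √(2·KE/m) = √(2 × 5.8896e-19 J / 9.109e-31 kg)
v = 1.1371e+06 m/s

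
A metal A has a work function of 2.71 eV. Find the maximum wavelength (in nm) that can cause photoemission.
457.51 nm

The threshold wavelength is when the photon energy equals the work function:
hc/λ₀ = φ

Solving for λ₀:
λ₀ = hc/φ = (6.626×10⁻³⁴ J·s)(3×10⁸ m/s) / (2.71 eV × 1.602×10⁻¹⁹ J/eV)
λ₀ = 457.51 nm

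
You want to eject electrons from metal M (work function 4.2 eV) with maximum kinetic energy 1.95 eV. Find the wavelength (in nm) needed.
201.60 nm

From Einstein's equation: KE_max = hc/λ - φ

Rearranging for λ:
hc/λ = KE_max + φ
λ = hc/(KE_max + φ)

Required photon energy:
E_photon = KE_max + φ = 1.95 + 4.2 = 6.15 eV

Required wavelength:
λ = hc/E_photon = (6.626×10⁻³⁴)(3×10⁸) / (6.15 × 1.602×10⁻¹⁹)
λ = 201.60 nm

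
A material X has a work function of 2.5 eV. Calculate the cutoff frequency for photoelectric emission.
6.0450e+14 Hz

The threshold frequency is when the photon energy equals the work function:
hf₀ = φ

Solving for f₀:
f₀ = φ/h = (2.5 eV × 1.602×10⁻¹⁹ J/eV) / (6.626×10⁻³⁴ J·s)
f₀ = 6.0450e+14 Hz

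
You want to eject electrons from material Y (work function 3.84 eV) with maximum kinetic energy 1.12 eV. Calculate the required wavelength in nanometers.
249.97 nm

From Einstein's equation: KE_max = hc/λ - φ

Rearranging for λ:
hc/λ = KE_max + φ
λ = hc/(KE_max + φ)

Required photon energy:
E_photon = KE_max + φ = 1.12 + 3.84 = 4.96 eV

Required wavelength:
λ = hc/E_photon = (6.626×10⁻³⁴)(3×10⁸) / (4.96 × 1.602×10⁻¹⁹)
λ = 249.97 nm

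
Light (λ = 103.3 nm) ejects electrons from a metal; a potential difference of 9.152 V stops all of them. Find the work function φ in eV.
2.85 eV

The stopping potential gives the maximum kinetic energy: KE_max = eV_s = 9.152 eV

From Einstein's photoelectric equation: KE_max = hc/λ - φ
Rearranging: φ = hc/λ - KE_max

Calculate photon energy:
E_photon = hc/λ = (6.626×10⁻³⁴ J·s)(3×10⁸ m/s) / (103.3×10⁻⁹ m) = 12.0023 eV

Therefore:
φ = 12.0023 - 9.152 = 2.85 eV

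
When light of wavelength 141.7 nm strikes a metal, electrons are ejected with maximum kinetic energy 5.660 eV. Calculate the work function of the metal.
3.09 eV

From Einstein's photoelectric equation: KE_max = hf - φ = hc/λ - φ

Rearranging for φ:
φ = hc/λ - KE_max

Calculate photon energy:
E_photon = hc/λ = 8.7498 eV

Therefore:
φ = 8.7498 - 5.660 = 3.09 eV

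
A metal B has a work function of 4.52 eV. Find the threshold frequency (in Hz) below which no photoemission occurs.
1.0929e+15 Hz

The threshold frequency is when the photon energy equals the work function:
hf₀ = φ

Solving for f₀:
f₀ = φ/h = (4.52 eV × 1.602×10⁻¹⁹ J/eV) / (6.626×10⁻³⁴ J·s)
f₀ = 1.0929e+15 Hz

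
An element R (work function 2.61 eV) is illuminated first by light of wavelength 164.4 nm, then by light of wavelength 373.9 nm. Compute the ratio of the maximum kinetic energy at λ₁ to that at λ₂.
6.9856

Using Einstein's equation: KE_max = hc/λ - φ

For λ₁ = 164.4 nm:
E₁ = hc/λ₁ = 7.5416 eV
KE₁ = E₁ - φ = 7.5416 - 2.61 = 4.9316 eV

For λ₂ = 373.9 nm:
E₂ = hc/λ₂ = 3.3160 eV
KE₂ = E₂ - φ = 3.3160 - 2.61 = 0.7060 eV

Ratio: KE₁/KE₂ = 4.9316/0.7060 = 6.9856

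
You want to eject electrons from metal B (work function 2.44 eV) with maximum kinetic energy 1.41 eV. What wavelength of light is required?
322.04 nm

From Einstein's equation: KE_max = hc/λ - φ

Rearranging for λ:
hc/λ = KE_max + φ
λ = hc/(KE_max + φ)

Required photon energy:
E_photon = KE_max + φ = 1.41 + 2.44 = 3.85 eV

Required wavelength:
λ = hc/E_photon = (6.626×10⁻³⁴)(3×10⁸) / (3.85 × 1.602×10⁻¹⁹)
λ = 322.04 nm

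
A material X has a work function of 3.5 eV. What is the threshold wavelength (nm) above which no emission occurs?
354.24 nm

The threshold wavelength is when the photon energy equals the work function:
hc/λ₀ = φ

Solving for λ₀:
λ₀ = hc/φ = (6.626×10⁻³⁴ J·s)(3×10⁸ m/s) / (3.5 eV × 1.602×10⁻¹⁹ J/eV)
λ₀ = 354.24 nm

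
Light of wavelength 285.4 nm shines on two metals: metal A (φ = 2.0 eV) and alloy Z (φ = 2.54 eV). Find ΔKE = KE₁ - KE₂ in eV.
0.5400 eV

Using KE_max = hc/λ - φ for each metal:

Photon energy: E = hc/λ = 4.3442 eV

For metal A (φ₁ = 2.0 eV):
KE₁ = E - φ₁ = 4.3442 - 2.0 = 2.3442 eV

For alloy Z (φ₂ = 2.54 eV):
KE₂ = E - φ₂ = 4.3442 - 2.54 = 1.8042 eV

Difference:
ΔKE = KE₁ - KE₂ = 2.3442 - 1.8042 = 0.5400 eV

Note: The difference equals the difference in work functions: 2.54 - 2.0 = 0.54 eV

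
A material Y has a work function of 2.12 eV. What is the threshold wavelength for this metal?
584.83 nm

The threshold wavelength is when the photon energy equals the work function:
hc/λ₀ = φ

Solving for λ₀:
λ₀ = hc/φ = (6.626×10⁻³⁴ J·s)(3×10⁸ m/s) / (2.12 eV × 1.602×10⁻¹⁹ J/eV)
λ₀ = 584.83 nm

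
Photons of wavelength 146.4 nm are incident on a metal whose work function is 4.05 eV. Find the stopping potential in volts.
4.4189 V

The stopping potential V_s satisfies: eV_s = KE_max

First, find KE_max using Einstein's equation:
E_photon = hc/λ = 8.4689 eV
KE_max = E_photon - φ = 8.4689 - 4.05 = 4.4189 eV

Since eV_s = KE_max:
V_s = KE_max/e = 4.4189 V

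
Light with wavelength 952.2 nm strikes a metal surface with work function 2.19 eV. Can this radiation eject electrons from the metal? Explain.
No

For photoemission, the photon energy must exceed the work function.

Photon energy: E = hc/λ = 1.3021 eV
Work function: φ = 2.19 eV

Since E_photon (1.3021 eV) < φ (2.19 eV), photoemission will NOT occur.
The threshold wavelength is λ₀ = hc/φ = 566.1 nm.
Since 952.2 nm > 566.1 nm, the photons lack sufficient energy.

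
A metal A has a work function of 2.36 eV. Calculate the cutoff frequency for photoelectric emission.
5.7065e+14 Hz

The threshold frequency is when the photon energy equals the work function:
hf₀ = φ

Solving for f₀:
f₀ = φ/h = (2.36 eV × 1.602×10⁻¹⁹ J/eV) / (6.626×10⁻³⁴ J·s)
f₀ = 5.7065e+14 Hz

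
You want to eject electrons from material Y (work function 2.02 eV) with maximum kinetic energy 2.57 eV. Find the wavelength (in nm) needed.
270.12 nm

From Einstein's equation: KE_max = hc/λ - φ

Rearranging for λ:
hc/λ = KE_max + φ
λ = hc/(KE_max + φ)

Required photon energy:
E_photon = KE_max + φ = 2.57 + 2.02 = 4.59 eV

Required wavelength:
λ = hc/E_photon = (6.626×10⁻³⁴)(3×10⁸) / (4.59 × 1.602×10⁻¹⁹)
λ = 270.12 nm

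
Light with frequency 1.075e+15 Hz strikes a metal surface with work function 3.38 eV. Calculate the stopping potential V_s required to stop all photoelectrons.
1.0658 V

The stopping potential V_s satisfies: eV_s = KE_max

First, find KE_max using Einstein's equation:
E_photon = hf = (6.626×10⁻³⁴ J·s)(1.075e+15 Hz) = 4.4458 eV
KE_max = E_photon - φ = 4.4458 - 3.38 = 1.0658 eV

Since eV_s = KE_max:
V_s = KE_max/e = 1.0658 V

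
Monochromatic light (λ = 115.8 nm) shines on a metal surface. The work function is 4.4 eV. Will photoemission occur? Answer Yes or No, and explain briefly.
Yes

For photoemission, the photon energy must exceed the work function.

Photon energy: E = hc/λ = 10.7068 eV
Work function: φ = 4.4 eV

Since E_photon (10.7068 eV) > φ (4.4 eV), photoemission WILL occur.
The threshold wavelength is λ₀ = hc/φ = 281.8 nm.
Since 115.8 nm < 281.8 nm, the light has sufficient energy.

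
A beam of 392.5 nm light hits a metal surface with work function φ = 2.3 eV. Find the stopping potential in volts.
0.8588 V

The stopping potential V_s satisfies: eV_s = KE_max

First, find KE_max using Einstein's equation:
E_photon = hc/λ = 3.1588 eV
KE_max = E_photon - φ = 3.1588 - 2.3 = 0.8588 eV

Since eV_s = KE_max:
V_s = KE_max/e = 0.8588 V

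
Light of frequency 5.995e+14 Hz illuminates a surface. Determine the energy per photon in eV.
2.4793 eV

Using E = hf:

E = hf = (6.626×10⁻³⁴ J·s)(5.995e+14 Hz)
E = 2.4793 eV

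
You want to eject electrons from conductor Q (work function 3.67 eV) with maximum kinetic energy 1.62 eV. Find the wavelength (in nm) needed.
234.37 nm

From Einstein's equation: KE_max = hc/λ - φ

Rearranging for λ:
hc/λ = KE_max + φ
λ = hc/(KE_max + φ)

Required photon energy:
E_photon = KE_max + φ = 1.62 + 3.67 = 5.29 eV

Required wavelength:
λ = hc/E_photon = (6.626×10⁻³⁴)(3×10⁸) / (5.29 × 1.602×10⁻¹⁹)
λ = 234.37 nm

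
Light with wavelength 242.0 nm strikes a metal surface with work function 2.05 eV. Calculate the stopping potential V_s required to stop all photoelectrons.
3.0733 V

The stopping potential V_s satisfies: eV_s = KE_max

First, find KE_max using Einstein's equation:
E_photon = hc/λ = 5.1233 eV
KE_max = E_photon - φ = 5.1233 - 2.05 = 3.0733 eV

Since eV_s = KE_max:
V_s = KE_max/e = 3.0733 V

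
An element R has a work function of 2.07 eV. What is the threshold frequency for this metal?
5.0052e+14 Hz

The threshold frequency is when the photon energy equals the work function:
hf₀ = φ

Solving for f₀:
f₀ = φ/h = (2.07 eV × 1.602×10⁻¹⁹ J/eV) / (6.626×10⁻³⁴ J·s)
f₀ = 5.0052e+14 Hz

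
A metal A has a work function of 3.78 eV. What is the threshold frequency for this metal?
9.1400e+14 Hz

The threshold frequency is when the photon energy equals the work function:
hf₀ = φ

Solving for f₀:
f₀ = φ/h = (3.78 eV × 1.602×10⁻¹⁹ J/eV) / (6.626×10⁻³⁴ J·s)
f₀ = 9.1400e+14 Hz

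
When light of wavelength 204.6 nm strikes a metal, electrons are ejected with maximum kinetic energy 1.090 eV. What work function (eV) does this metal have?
4.97 eV

From Einstein's photoelectric equation: KE_max = hf - φ = hc/λ - φ

Rearranging for φ:
φ = hc/λ - KE_max

Calculate photon energy:
E_photon = hc/λ = 6.0598 eV

Therefore:
φ = 6.0598 - 1.090 = 4.97 eV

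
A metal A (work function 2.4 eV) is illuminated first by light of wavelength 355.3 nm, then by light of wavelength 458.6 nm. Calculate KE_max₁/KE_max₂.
3.5896

Using Einstein's equation: KE_max = hc/λ - φ

For λ₁ = 355.3 nm:
E₁ = hc/λ₁ = 3.4896 eV
KE₁ = E₁ - φ = 3.4896 - 2.4 = 1.0896 eV

For λ₂ = 458.6 nm:
E₂ = hc/λ₂ = 2.7035 eV
KE₂ = E₂ - φ = 2.7035 - 2.4 = 0.3035 eV

Ratio: KE₁/KE₂ = 1.0896/0.3035 = 3.5896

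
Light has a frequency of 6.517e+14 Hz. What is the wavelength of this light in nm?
460.02 nm

Using the wave equation: c = fλ

Solving for wavelength:
λ = c/f = (3×10⁸ m/s) / (6.517e+14 Hz)
λ = 460.02 nm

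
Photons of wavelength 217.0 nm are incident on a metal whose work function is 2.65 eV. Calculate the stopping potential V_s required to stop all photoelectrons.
3.0636 V

The stopping potential V_s satisfies: eV_s = KE_max

First, find KE_max using Einstein's equation:
E_photon = hc/λ = 5.7136 eV
KE_max = E_photon - φ = 5.7136 - 2.65 = 3.0636 eV

Since eV_s = KE_max:
V_s = KE_max/e = 3.0636 V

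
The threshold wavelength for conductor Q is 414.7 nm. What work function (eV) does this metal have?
2.99 eV

At the threshold wavelength, photon energy equals work function:
φ = hc/λ₀

Calculating:
φ = (6.626×10⁻³⁴ J·s)(3×10⁸ m/s) / (414.7×10⁻⁹ m)
φ = 2.99 eV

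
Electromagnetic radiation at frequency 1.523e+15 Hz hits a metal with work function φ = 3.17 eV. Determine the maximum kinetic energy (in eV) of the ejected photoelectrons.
3.1286 eV

Using Einstein's photoelectric equation: KE_max = hf - φ

First, calculate the photon energy:
E_photon = hf = (6.626×10⁻³⁴ J·s)(1.523e+15 Hz)
E_photon = 6.2986 eV

Then, the maximum kinetic energy:
KE_max = E_photon - φ = 6.2986 eV - 3.17 eV = 3.1286 eV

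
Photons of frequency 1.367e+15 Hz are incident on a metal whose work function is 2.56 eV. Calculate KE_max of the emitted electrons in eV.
3.0935 eV

Using Einstein's photoelectric equation: KE_max = hf - φ

First, calculate the photon energy:
E_photon = hf = (6.626×10⁻³⁴ J·s)(1.367e+15 Hz)
E_photon = 5.6535 eV

Then, the maximum kinetic energy:
KE_max = E_photon - φ = 5.6535 eV - 2.56 eV = 3.0935 eV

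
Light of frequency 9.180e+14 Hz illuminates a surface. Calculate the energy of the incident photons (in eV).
3.7965 eV

Using E = hf:

E = hf = (6.626×10⁻³⁴ J·s)(9.180e+14 Hz)
E = 3.7965 eV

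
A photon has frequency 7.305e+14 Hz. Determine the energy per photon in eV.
3.0211 eV

Using E = hf:

E = hf = (6.626×10⁻³⁴ J·s)(7.305e+14 Hz)
E = 3.0211 eV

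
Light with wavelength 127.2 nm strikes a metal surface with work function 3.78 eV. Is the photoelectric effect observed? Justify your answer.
Yes

For photoemission, the photon energy must exceed the work function.

Photon energy: E = hc/λ = 9.7472 eV
Work function: φ = 3.78 eV

Since E_photon (9.7472 eV) > φ (3.78 eV), photoemission WILL occur.
The threshold wavelength is λ₀ = hc/φ = 328.0 nm.
Since 127.2 nm < 328.0 nm, the light has sufficient energy.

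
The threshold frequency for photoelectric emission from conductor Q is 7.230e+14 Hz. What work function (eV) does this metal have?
2.99 eV

At the threshold frequency, photon energy equals work function:
φ = hf₀

Calculating:
φ = (6.626×10⁻³⁴ J·s)(7.230e+14 Hz)
φ = 2.99 eV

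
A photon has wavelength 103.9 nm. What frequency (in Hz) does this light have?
2.8854e+15 Hz

Using the wave equation: c = fλ

Solving for frequency:
f = c/λ = (3×10⁸ m/s) / (103.9×10⁻⁹ m)
f = 2.8854e+15 Hz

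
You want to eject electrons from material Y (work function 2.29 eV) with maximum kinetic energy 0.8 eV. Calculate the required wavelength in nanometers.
401.24 nm

From Einstein's equation: KE_max = hc/λ - φ

Rearranging for λ:
hc/λ = KE_max + φ
λ = hc/(KE_max + φ)

Required photon energy:
E_photon = KE_max + φ = 0.8 + 2.29 = 3.09 eV

Required wavelength:
λ = hc/E_photon = (6.626×10⁻³⁴)(3×10⁸) / (3.09 × 1.602×10⁻¹⁹)
λ = 401.24 nm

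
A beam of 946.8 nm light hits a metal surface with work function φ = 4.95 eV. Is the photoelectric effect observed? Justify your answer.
No

For photoemission, the photon energy must exceed the work function.

Photon energy: E = hc/λ = 1.3095 eV
Work function: φ = 4.95 eV

Since E_photon (1.3095 eV) < φ (4.95 eV), photoemission will NOT occur.
The threshold wavelength is λ₀ = hc/φ = 250.5 nm.
Since 946.8 nm > 250.5 nm, the photons lack sufficient energy.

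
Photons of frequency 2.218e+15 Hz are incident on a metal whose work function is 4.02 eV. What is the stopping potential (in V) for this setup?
5.1529 V

The stopping potential V_s satisfies: eV_s = KE_max

First, find KE_max using Einstein's equation:
E_photon = hf = (6.626×10⁻³⁴ J·s)(2.218e+15 Hz) = 9.1729 eV
KE_max = E_photon - φ = 9.1729 - 4.02 = 5.1529 eV

Since eV_s = KE_max:
V_s = KE_max/e = 5.1529 V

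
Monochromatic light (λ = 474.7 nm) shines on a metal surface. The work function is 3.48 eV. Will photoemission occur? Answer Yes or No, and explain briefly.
No

For photoemission, the photon energy must exceed the work function.

Photon energy: E = hc/λ = 2.6118 eV
Work function: φ = 3.48 eV

Since E_photon (2.6118 eV) < φ (3.48 eV), photoemission will NOT occur.
The threshold wavelength is λ₀ = hc/φ = 356.3 nm.
Since 474.7 nm > 356.3 nm, the photons lack sufficient energy.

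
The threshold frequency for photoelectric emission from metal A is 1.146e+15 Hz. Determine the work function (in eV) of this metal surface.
4.74 eV

At the threshold frequency, photon energy equals work function:
φ = hf₀

Calculating:
φ = (6.626×10⁻³⁴ J·s)(1.146e+15 Hz)
φ = 4.74 eV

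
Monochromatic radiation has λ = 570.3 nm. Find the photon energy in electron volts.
2.1740 eV

Using E = hf = hc/λ:

E = hc/λ = (6.626×10⁻³⁴ J·s)(3×10⁸ m/s) / (570.3×10⁻⁹ m)
E = 2.1740 eV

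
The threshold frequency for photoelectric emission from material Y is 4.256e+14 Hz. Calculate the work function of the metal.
1.76 eV

At the threshold frequency, photon energy equals work function:
φ = hf₀

Calculating:
φ = (6.626×10⁻³⁴ J·s)(4.256e+14 Hz)
φ = 1.76 eV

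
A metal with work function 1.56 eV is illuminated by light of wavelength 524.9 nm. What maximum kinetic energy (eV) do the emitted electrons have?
0.8021 eV

Using Einstein's photoelectric equation: KE_max = hf - φ = hc/λ - φ

First, calculate the photon energy:
E_photon = hc/λ = (6.626×10⁻³⁴ J·s)(3×10⁸ m/s) / (524.9×10⁻⁹ m)
E_photon = 2.3621 eV

Then, the maximum kinetic energy:
KE_max = E_photon - φ = 2.3621 eV - 1.56 eV = 0.8021 eV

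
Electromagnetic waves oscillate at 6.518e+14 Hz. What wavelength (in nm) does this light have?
459.95 nm

Using the wave equation: c = fλ

Solving for wavelength:
λ = c/f = (3×10⁸ m/s) / (6.518e+14 Hz)
λ = 459.95 nm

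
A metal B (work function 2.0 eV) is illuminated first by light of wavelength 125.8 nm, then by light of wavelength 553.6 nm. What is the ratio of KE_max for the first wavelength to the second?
32.7867

Using Einstein's equation: KE_max = hc/λ - φ

For λ₁ = 125.8 nm:
E₁ = hc/λ₁ = 9.8557 eV
KE₁ = E₁ - φ = 9.8557 - 2.0 = 7.8557 eV

For λ₂ = 553.6 nm:
E₂ = hc/λ₂ = 2.2396 eV
KE₂ = E₂ - φ = 2.2396 - 2.0 = 0.2396 eV

Ratio: KE₁/KE₂ = 7.8557/0.2396 = 32.7867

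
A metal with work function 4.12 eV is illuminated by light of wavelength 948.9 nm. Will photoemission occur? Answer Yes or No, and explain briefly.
No

For photoemission, the photon energy must exceed the work function.

Photon energy: E = hc/λ = 1.3066 eV
Work function: φ = 4.12 eV

Since E_photon (1.3066 eV) < φ (4.12 eV), photoemission will NOT occur.
The threshold wavelength is λ₀ = hc/φ = 300.9 nm.
Since 948.9 nm > 300.9 nm, the photons lack sufficient energy.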